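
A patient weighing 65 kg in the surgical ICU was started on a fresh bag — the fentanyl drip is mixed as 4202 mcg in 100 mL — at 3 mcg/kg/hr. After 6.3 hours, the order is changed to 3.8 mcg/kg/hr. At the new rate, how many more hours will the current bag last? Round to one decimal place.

12.0 hours

Initial rate:
Dose = 3 mcg/kg/hr × 65 kg = 195 mcg/hr
Concentration = 4202 mcg ÷ 100 mL = 42.02 mcg/mL
Rate = 195 mcg/hr ÷ 42.02 mcg/mL = 4.640647 mL/hr
Volume infused so far = 4.640647 mL/hr × 6.3 hr = 29.23608 mL
Volume remaining = 100 − 29.23608 = 70.76392 mL
New rate:
Dose = 3.8 mcg/kg/hr × 65 kg = 247 mcg/hr
Rate = 247 mcg/hr ÷ 42.02 mcg/mL = 5.878153 mL/hr
Time remaining = 70.76392 mL ÷ 5.878153 mL/hr = 12.03846 hr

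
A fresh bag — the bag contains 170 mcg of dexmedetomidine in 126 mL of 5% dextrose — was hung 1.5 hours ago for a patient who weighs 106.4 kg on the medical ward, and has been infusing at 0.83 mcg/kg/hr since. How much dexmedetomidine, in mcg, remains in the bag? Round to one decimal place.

37.5 mcg

Dose = 0.83 mcg/kg/hr × 106.4 kg = 88.312 mcg/hr
Concentration = 170 mcg ÷ 126 mL = 1.349206 mcg/mL
Rate = 88.312 mcg/hr ÷ 1.349206 mcg/mL = 65.45478 mL/hr
Volume infused = 65.45478 mL/hr × 1.5 hr = 98.18216 mL
Volume remaining = 126 − 98.18216 = 27.81784 mL
Drug remaining = 27.81784 mL × 1.349206 mcg/mL = 37.532 mcg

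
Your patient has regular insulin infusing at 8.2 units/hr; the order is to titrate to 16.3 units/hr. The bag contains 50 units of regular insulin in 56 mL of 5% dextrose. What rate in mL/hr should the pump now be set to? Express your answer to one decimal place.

Concentration = 50 units ÷ 56 mL = 0.8928571 units/mL
Rate = 16.3 units/hr ÷ 0.8928571 units/mL = 18.256 mL/hr

18.3 mL/hr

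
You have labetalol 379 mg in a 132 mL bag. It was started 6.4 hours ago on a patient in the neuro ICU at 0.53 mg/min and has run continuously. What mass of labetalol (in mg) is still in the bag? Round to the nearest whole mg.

0.53 mg/min × 60 min/hr = 31.8 mg/hr
Concentration = 379 mg ÷ 132 mL = 2.871212 mg/mL
Rate = 31.8 mg/hr ÷ 2.871212 mg/mL = 11.07546 mL/hr
Volume infused = 11.07546 mL/hr × 6.4 hr = 70.88296 mL
Volume remaining = 132 − 70.88296 = 61.11704 mL
Drug remaining = 61.11704 mL × 2.871212 mg/mL = 175.48 mg

175 mg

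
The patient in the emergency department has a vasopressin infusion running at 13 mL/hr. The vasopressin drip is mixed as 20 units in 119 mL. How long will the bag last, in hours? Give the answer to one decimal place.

Duration = 119 mL ÷ 13 mL/hr = 9.153846 hr

9.2 hours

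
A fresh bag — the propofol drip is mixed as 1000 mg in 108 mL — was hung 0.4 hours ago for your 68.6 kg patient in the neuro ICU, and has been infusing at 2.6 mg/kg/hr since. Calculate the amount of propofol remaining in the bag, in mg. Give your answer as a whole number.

Dose = 2.6 mg/kg/hr × 68.6 kg = 178.36 mg/hr
Concentration = 1000 mg ÷ 108 mL = 9.259259 mg/mL
Rate = 178.36 mg/hr ÷ 9.259259 mg/mL = 19.26288 mL/hr
Volume infused = 19.26288 mL/hr × 0.4 hr = 7.705152 mL
Volume remaining = 108 − 7.705152 = 100.2948 mL
Drug remaining = 100.2948 mL × 9.259259 mg/mL = 928.656 mg

929 mg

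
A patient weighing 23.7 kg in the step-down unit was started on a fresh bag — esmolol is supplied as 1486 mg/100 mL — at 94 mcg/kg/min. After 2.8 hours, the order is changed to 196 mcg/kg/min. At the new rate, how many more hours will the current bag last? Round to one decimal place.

Initial rate:
Dose = 94 mcg/kg/min × 23.7 kg = 2227.8 mcg/min
2227.8 mcg/min × 60 min/hr = 133668 mcg/hr
Concentration = 1486 mg ÷ 100 mL = 14.86 mg/mL = 14860 mcg/mL
Rate = 133668 mcg/hr ÷ 14860 mcg/mL = 8.995155 mL/hr
Volume infused so far = 8.995155 mL/hr × 2.8 hr = 25.18643 mL
Volume remaining = 100 − 25.18643 = 74.81357 mL
New rate:
Dose = 196 mcg/kg/min × 23.7 kg = 4645.2 mcg/min
4645.2 mcg/min × 60 min/hr = 278712 mcg/hr
Rate = 278712 mcg/hr ÷ 14860 mcg/mL = 18.75585 mL/hr
Time remaining = 74.81357 mL ÷ 18.75585 mL/hr = 3.988811 hr

4.0 hours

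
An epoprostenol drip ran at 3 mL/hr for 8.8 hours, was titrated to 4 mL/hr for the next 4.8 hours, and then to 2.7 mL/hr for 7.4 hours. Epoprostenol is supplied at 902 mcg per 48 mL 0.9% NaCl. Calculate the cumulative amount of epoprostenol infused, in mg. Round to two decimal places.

Concentration = 902 mcg ÷ 48 mL = 18.79167 mcg/mL
Stage 1: 3 mL/hr × 8.8 hr = 26.4 mL → 26.4 mL × 18.79167 mcg/mL = 496.1 mcg
Stage 2: 4 mL/hr × 4.8 hr = 19.2 mL → 19.2 mL × 18.79167 mcg/mL = 360.8 mcg
Stage 3: 2.7 mL/hr × 7.4 hr = 19.98 mL → 19.98 mL × 18.79167 mcg/mL = 375.4575 mcg
Total = 496.1 + 360.8 + 375.4575 = 1232.358 mcg = 1.232358 mg

1.23 mg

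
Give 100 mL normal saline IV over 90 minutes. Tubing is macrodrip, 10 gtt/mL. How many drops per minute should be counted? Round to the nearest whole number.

100 mL ÷ (90 min) = 1.111111 mL/min
1.111111 mL/min × 10 gtt/mL = 11.11111 gtt/min

11 gtt/min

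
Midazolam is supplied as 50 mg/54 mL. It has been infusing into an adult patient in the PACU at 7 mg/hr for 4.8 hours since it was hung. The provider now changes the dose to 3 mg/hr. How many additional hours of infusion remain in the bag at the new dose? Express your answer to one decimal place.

5.5 hours

Initial rate:
Concentration = 50 mg ÷ 54 mL = 0.9259259 mg/mL
Rate = 7 mg/hr ÷ 0.9259259 mg/mL = 7.56 mL/hr
Volume infused so far = 7.56 mL/hr × 4.8 hr = 36.288 mL
Volume remaining = 54 − 36.288 = 17.712 mL
New rate:
Rate = 3 mg/hr ÷ 0.9259259 mg/mL = 3.24 mL/hr
Time remaining = 17.712 mL ÷ 3.24 mL/hr = 5.466667 hr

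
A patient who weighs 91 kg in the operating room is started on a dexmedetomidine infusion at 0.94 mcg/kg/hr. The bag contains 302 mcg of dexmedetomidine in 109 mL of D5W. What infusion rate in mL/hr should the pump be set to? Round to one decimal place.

Dose = 0.94 mcg/kg/hr × 91 kg = 85.54 mcg/hr
Concentration = 302 mcg ÷ 109 mL = 2.770642 mcg/mL
Rate = 85.54 mcg/hr ÷ 2.770642 mcg/mL = 30.87371 mL/hr

30.9 mL/hr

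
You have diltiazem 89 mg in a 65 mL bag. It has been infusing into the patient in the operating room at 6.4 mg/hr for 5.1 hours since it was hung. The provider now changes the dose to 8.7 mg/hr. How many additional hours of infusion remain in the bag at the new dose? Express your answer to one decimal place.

6.5 hours

Initial rate:
Concentration = 89 mg ÷ 65 mL = 1.369231 mg/mL
Rate = 6.4 mg/hr ÷ 1.369231 mg/mL = 4.674157 mL/hr
Volume infused so far = 4.674157 mL/hr × 5.1 hr = 23.8382 mL
Volume remaining = 65 − 23.8382 = 41.1618 mL
New rate:
Rate = 8.7 mg/hr ÷ 1.369231 mg/mL = 6.353933 mL/hr
Time remaining = 41.1618 mL ÷ 6.353933 mL/hr = 6.478161 hr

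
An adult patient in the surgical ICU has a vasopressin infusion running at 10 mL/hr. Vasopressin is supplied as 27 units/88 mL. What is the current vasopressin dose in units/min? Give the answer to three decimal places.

Concentration = 27 units ÷ 88 mL = 0.3068182 units/mL
Drug rate = 10 mL/hr × 0.3068182 units/mL = 3.068182 units/hr
3.068182 units/hr ÷ 60 min/hr = 0.05113636 units/min

0.051 units/min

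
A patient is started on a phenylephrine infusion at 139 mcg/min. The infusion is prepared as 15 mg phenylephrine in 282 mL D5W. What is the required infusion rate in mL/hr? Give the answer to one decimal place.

139 mcg/min × 60 min/hr = 8340 mcg/hr
Concentration = 15 mg ÷ 282 mL = 0.05319149 mg/mL = 53.19149 mcg/mL
Rate = 8340 mcg/hr ÷ 53.19149 mcg/mL = 156.792 mL/hr

156.8 mL/hr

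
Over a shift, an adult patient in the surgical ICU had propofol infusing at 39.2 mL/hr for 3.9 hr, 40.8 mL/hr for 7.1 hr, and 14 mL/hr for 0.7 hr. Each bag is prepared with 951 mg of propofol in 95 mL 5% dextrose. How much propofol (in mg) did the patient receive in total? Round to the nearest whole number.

4528 mg

Concentration = 951 mg ÷ 95 mL = 10.01053 mg/mL
Stage 1: 39.2 mL/hr × 3.9 hr = 152.88 mL → 152.88 mL × 10.01053 mg/mL = 1530.409 mg
Stage 2: 40.8 mL/hr × 7.1 hr = 289.68 mL → 289.68 mL × 10.01053 mg/mL = 2899.849 mg
Stage 3: 14 mL/hr × 0.7 hr = 9.8 mL → 9.8 mL × 10.01053 mg/mL = 98.10316 mg
Total = 1530.409 + 2899.849 + 98.10316 = 4528.362 mg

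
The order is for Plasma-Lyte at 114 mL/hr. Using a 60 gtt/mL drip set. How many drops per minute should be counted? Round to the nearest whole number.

114 gtt/min

114 mL/hr ÷ 60 min/hr = 1.9 mL/min
1.9 mL/min × 60 gtt/mL = 114 gtt/min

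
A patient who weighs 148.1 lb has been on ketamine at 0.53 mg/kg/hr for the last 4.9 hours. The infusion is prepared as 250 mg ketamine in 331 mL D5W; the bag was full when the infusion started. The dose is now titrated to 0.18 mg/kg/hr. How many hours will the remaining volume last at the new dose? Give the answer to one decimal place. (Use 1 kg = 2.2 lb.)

6.2 hours

Initial rate:
Weight = 148.1 lb ÷ 2.2 lb/kg = 67.31818 kg
Dose = 0.53 mg/kg/hr × 67.31818 kg = 35.67864 mg/hr
Concentration = 250 mg ÷ 331 mL = 0.755287 mg/mL
Rate = 35.67864 mg/hr ÷ 0.755287 mg/mL = 47.23851 mL/hr
Volume infused so far = 47.23851 mL/hr × 4.9 hr = 231.4687 mL
Volume remaining = 331 − 231.4687 = 99.53128 mL
New rate:
Dose = 0.18 mg/kg/hr × 67.31818 kg = 12.11727 mg/hr
Rate = 12.11727 mg/hr ÷ 0.755287 mg/mL = 16.04327 mL/hr
Time remaining = 99.53128 mL ÷ 16.04327 mL/hr = 6.203928 hr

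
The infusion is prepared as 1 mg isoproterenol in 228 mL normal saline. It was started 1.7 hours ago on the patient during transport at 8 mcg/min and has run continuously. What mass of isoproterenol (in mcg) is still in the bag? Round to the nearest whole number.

8 mcg/min × 60 min/hr = 480 mcg/hr
Concentration = 1 mg ÷ 228 mL = 0.004385965 mg/mL = 4.385965 mcg/mL
Rate = 480 mcg/hr ÷ 4.385965 mcg/mL = 109.44 mL/hr
Volume infused = 109.44 mL/hr × 1.7 hr = 186.048 mL
Volume remaining = 228 − 186.048 = 41.952 mL
Drug remaining = 41.952 mL × 4.385965 mcg/mL = 184 mcg

184 mcg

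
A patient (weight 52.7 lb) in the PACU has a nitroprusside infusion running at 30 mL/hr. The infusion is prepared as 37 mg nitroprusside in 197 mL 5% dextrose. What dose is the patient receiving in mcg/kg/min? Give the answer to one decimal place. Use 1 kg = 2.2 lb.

Weight = 52.7 lb ÷ 2.2 lb/kg = 23.95455 kg
Concentration = 37 mg ÷ 197 mL = 0.1878173 mg/mL = 187.8173 mcg/mL
Drug rate = 30 mL/hr × 187.8173 mcg/mL = 5634.518 mcg/hr
5634.518 mcg/hr ÷ 60 min/hr = 93.90863 mcg/min
93.90863 mcg/min ÷ 23.95455 kg = 3.920284 mcg/kg/min

3.9 mcg/kg/min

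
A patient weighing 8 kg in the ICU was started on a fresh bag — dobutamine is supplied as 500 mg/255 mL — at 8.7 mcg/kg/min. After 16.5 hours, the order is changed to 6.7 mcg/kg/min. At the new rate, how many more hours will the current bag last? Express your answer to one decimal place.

134.0 hours

Initial rate:
Dose = 8.7 mcg/kg/min × 8 kg = 69.6 mcg/min
69.6 mcg/min × 60 min/hr = 4176 mcg/hr
Concentration = 500 mg ÷ 255 mL = 1.960784 mg/mL = 1960.784 mcg/mL
Rate = 4176 mcg/hr ÷ 1960.784 mcg/mL = 2.12976 mL/hr
Volume infused so far = 2.12976 mL/hr × 16.5 hr = 35.14104 mL
Volume remaining = 255 − 35.14104 = 219.859 mL
New rate:
Dose = 6.7 mcg/kg/min × 8 kg = 53.6 mcg/min
53.6 mcg/min × 60 min/hr = 3216 mcg/hr
Rate = 3216 mcg/hr ÷ 1960.784 mcg/mL = 1.64016 mL/hr
Time remaining = 219.859 mL ÷ 1.64016 mL/hr = 134.0473 hr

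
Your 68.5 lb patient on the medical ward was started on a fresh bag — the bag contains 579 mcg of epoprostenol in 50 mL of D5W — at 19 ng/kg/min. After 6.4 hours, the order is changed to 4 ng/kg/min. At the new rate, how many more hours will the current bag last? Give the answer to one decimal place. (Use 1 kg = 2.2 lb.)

Initial rate:
Weight = 68.5 lb ÷ 2.2 lb/kg = 31.13636 kg
Dose = 19 ng/kg/min × 31.13636 kg = 591.5909 ng/min
591.5909 ng/min × 60 min/hr = 35495.45 ng/hr
Concentration = 579 mcg ÷ 50 mL = 11.58 mcg/mL = 11580 ng/mL
Rate = 35495.45 ng/hr ÷ 11580 ng/mL = 3.065238 mL/hr
Volume infused so far = 3.065238 mL/hr × 6.4 hr = 19.61752 mL
Volume remaining = 50 − 19.61752 = 30.38248 mL
New rate:
Dose = 4 ng/kg/min × 31.13636 kg = 124.5455 ng/min
124.5455 ng/min × 60 min/hr = 7472.727 ng/hr
Rate = 7472.727 ng/hr ÷ 11580 ng/mL = 0.6453132 mL/hr
Time remaining = 30.38248 mL ÷ 0.6453132 mL/hr = 47.08175 hr

47.1 hours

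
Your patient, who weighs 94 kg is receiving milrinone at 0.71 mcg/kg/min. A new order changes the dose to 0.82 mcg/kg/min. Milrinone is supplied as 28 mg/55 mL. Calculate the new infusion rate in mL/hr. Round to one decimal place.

Dose = 0.82 mcg/kg/min × 94 kg = 77.08 mcg/min
77.08 mcg/min × 60 min/hr = 4624.8 mcg/hr
Concentration = 28 mg ÷ 55 mL = 0.5090909 mg/mL = 509.0909 mcg/mL
Rate = 4624.8 mcg/hr ÷ 509.0909 mcg/mL = 9.084429 mL/hr

9.1 mL/hr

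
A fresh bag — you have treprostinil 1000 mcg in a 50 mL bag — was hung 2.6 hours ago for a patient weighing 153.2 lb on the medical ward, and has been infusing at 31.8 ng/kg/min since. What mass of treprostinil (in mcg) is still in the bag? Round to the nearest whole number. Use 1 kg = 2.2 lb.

655 mcg

Weight = 153.2 lb ÷ 2.2 lb/kg = 69.63636 kg
Dose = 31.8 ng/kg/min × 69.63636 kg = 2214.436 ng/min
2214.436 ng/min × 60 min/hr = 132866.2 ng/hr
Concentration = 1000 mcg ÷ 50 mL = 20 mcg/mL = 20000 ng/mL
Rate = 132866.2 ng/hr ÷ 20000 ng/mL = 6.643309 mL/hr
Volume infused = 6.643309 mL/hr × 2.6 hr = 17.2726 mL
Volume remaining = 50 − 17.2726 = 32.7274 mL
Drug remaining = 32.7274 mL × 20000 ng/mL = 654547.9 ng = 654.5479 mcg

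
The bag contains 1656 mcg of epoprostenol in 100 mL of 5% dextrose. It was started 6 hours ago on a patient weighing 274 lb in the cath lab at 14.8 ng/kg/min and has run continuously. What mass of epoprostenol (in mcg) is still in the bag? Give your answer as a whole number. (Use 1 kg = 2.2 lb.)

992 mcg

Weight = 274 lb ÷ 2.2 lb/kg = 124.5455 kg
Dose = 14.8 ng/kg/min × 124.5455 kg = 1843.273 ng/min
1843.273 ng/min × 60 min/hr = 110596.4 ng/hr
Concentration = 1656 mcg ÷ 100 mL = 16.56 mcg/mL = 16560 ng/mL
Rate = 110596.4 ng/hr ÷ 16560 ng/mL = 6.678524 mL/hr
Volume infused = 6.678524 mL/hr × 6 hr = 40.07115 mL
Volume remaining = 100 − 40.07115 = 59.92885 mL
Drug remaining = 59.92885 mL × 16560 ng/mL = 992421.8 ng = 992.4218 mcg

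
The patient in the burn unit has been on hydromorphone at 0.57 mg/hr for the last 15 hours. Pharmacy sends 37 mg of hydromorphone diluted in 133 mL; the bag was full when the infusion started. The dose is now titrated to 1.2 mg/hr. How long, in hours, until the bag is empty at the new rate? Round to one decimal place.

Initial rate:
Concentration = 37 mg ÷ 133 mL = 0.2781955 mg/mL
Rate = 0.57 mg/hr ÷ 0.2781955 mg/mL = 2.048919 mL/hr
Volume infused so far = 2.048919 mL/hr × 15 hr = 30.73378 mL
Volume remaining = 133 − 30.73378 = 102.2662 mL
New rate:
Rate = 1.2 mg/hr ÷ 0.2781955 mg/mL = 4.313514 mL/hr
Time remaining = 102.2662 mL ÷ 4.313514 mL/hr = 23.70833 hr

23.7 hours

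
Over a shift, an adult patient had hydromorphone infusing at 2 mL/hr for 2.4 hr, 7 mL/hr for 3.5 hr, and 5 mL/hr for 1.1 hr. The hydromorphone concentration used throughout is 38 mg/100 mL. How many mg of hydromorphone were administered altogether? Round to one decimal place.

13.2 mg

Concentration = 38 mg ÷ 100 mL = 0.38 mg/mL
Stage 1: 2 mL/hr × 2.4 hr = 4.8 mL → 4.8 mL × 0.38 mg/mL = 1.824 mg
Stage 2: 7 mL/hr × 3.5 hr = 24.5 mL → 24.5 mL × 0.38 mg/mL = 9.31 mg
Stage 3: 5 mL/hr × 1.1 hr = 5.5 mL → 5.5 mL × 0.38 mg/mL = 2.09 mg
Total = 1.824 + 9.31 + 2.09 = 13.224 mg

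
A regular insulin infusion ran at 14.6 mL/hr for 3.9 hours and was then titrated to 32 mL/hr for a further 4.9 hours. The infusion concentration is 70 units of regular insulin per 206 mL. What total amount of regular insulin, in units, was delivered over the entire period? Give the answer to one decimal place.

72.6 units

Concentration = 70 units ÷ 206 mL = 0.3398058 units/mL
Stage 1: 14.6 mL/hr × 3.9 hr = 56.94 mL → 56.94 mL × 0.3398058 units/mL = 19.34854 units
Stage 2: 32 mL/hr × 4.9 hr = 156.8 mL → 156.8 mL × 0.3398058 units/mL = 53.28155 units
Total = 19.34854 + 53.28155 = 72.6301 units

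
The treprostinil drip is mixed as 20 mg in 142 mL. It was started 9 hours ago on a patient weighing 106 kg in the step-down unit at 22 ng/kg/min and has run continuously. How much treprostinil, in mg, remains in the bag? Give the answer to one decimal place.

Dose = 22 ng/kg/min × 106 kg = 2332 ng/min
2332 ng/min × 60 min/hr = 139920 ng/hr
Concentration = 20 mg ÷ 142 mL = 0.1408451 mg/mL = 140845.1 ng/mL
Rate = 139920 ng/hr ÷ 140845.1 ng/mL = 0.993432 mL/hr
Volume infused = 0.993432 mL/hr × 9 hr = 8.940888 mL
Volume remaining = 142 − 8.940888 = 133.0591 mL
Drug remaining = 133.0591 mL × 140845.1 ng/mL = 18740720 ng = 18.74072 mg

18.7 mg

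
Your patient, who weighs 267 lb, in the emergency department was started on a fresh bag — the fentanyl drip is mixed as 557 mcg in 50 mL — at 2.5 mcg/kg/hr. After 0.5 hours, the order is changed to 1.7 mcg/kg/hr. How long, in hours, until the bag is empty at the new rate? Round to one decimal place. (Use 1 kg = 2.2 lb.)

Initial rate:
Weight = 267 lb ÷ 2.2 lb/kg = 121.3636 kg
Dose = 2.5 mcg/kg/hr × 121.3636 kg = 303.4091 mcg/hr
Concentration = 557 mcg ÷ 50 mL = 11.14 mcg/mL
Rate = 303.4091 mcg/hr ÷ 11.14 mcg/mL = 27.236 mL/hr
Volume infused so far = 27.236 mL/hr × 0.5 hr = 13.618 mL
Volume remaining = 50 − 13.618 = 36.382 mL
New rate:
Dose = 1.7 mcg/kg/hr × 121.3636 kg = 206.3182 mcg/hr
Rate = 206.3182 mcg/hr ÷ 11.14 mcg/mL = 18.52048 mL/hr
Time remaining = 36.382 mL ÷ 18.52048 mL/hr = 1.964419 hr

2.0 hours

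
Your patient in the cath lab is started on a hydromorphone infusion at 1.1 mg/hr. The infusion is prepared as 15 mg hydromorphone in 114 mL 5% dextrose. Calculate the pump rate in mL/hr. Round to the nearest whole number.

8 mL/hr

Concentration = 15 mg ÷ 114 mL = 0.1315789 mg/mL
Rate = 1.1 mg/hr ÷ 0.1315789 mg/mL = 8.36 mL/hr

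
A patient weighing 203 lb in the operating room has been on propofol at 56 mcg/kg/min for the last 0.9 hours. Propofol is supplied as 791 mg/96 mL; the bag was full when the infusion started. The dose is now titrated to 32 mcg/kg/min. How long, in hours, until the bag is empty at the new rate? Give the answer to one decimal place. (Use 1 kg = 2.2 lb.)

2.9 hours

Initial rate:
Weight = 203 lb ÷ 2.2 lb/kg = 92.27273 kg
Dose = 56 mcg/kg/min × 92.27273 kg = 5167.273 mcg/min
5167.273 mcg/min × 60 min/hr = 310036.4 mcg/hr
Concentration = 791 mg ÷ 96 mL = 8.239583 mg/mL = 8239.583 mcg/mL
Rate = 310036.4 mcg/hr ÷ 8239.583 mcg/mL = 37.62767 mL/hr
Volume infused so far = 37.62767 mL/hr × 0.9 hr = 33.86491 mL
Volume remaining = 96 − 33.86491 = 62.13509 mL
New rate:
Dose = 32 mcg/kg/min × 92.27273 kg = 2952.727 mcg/min
2952.727 mcg/min × 60 min/hr = 177163.6 mcg/hr
Rate = 177163.6 mcg/hr ÷ 8239.583 mcg/mL = 21.50153 mL/hr
Time remaining = 62.13509 mL ÷ 21.50153 mL/hr = 2.889799 hr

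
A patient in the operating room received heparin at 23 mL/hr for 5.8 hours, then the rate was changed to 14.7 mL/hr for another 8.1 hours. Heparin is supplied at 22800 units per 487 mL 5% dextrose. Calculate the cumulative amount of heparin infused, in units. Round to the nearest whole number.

11820 units

Concentration = 22800 units ÷ 487 mL = 46.81725 units/mL
Stage 1: 23 mL/hr × 5.8 hr = 133.4 mL → 133.4 mL × 46.81725 units/mL = 6245.421 units
Stage 2: 14.7 mL/hr × 8.1 hr = 119.07 mL → 119.07 mL × 46.81725 units/mL = 5574.53 units
Total = 6245.421 + 5574.53 = 11819.95 units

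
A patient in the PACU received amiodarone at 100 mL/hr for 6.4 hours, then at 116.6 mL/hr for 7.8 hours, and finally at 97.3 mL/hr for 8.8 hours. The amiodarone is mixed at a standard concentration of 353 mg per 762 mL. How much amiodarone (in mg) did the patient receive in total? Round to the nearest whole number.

Concentration = 353 mg ÷ 762 mL = 0.4632546 mg/mL
Stage 1: 100 mL/hr × 6.4 hr = 640 mL → 640 mL × 0.4632546 mg/mL = 296.4829 mg
Stage 2: 116.6 mL/hr × 7.8 hr = 909.48 mL → 909.48 mL × 0.4632546 mg/mL = 421.3208 mg
Stage 3: 97.3 mL/hr × 8.8 hr = 856.24 mL → 856.24 mL × 0.4632546 mg/mL = 396.6571 mg
Total = 296.4829 + 421.3208 + 396.6571 = 1114.461 mg

1114 mg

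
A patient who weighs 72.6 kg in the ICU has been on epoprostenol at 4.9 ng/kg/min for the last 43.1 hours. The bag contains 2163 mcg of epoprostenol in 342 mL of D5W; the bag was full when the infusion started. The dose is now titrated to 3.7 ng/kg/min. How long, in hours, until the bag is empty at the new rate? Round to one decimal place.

77.1 hours

Initial rate:
Dose = 4.9 ng/kg/min × 72.6 kg = 355.74 ng/min
355.74 ng/min × 60 min/hr = 21344.4 ng/hr
Concentration = 2163 mcg ÷ 342 mL = 6.324561 mcg/mL = 6324.561 ng/mL
Rate = 21344.4 ng/hr ÷ 6324.561 ng/mL = 3.374843 mL/hr
Volume infused so far = 3.374843 mL/hr × 43.1 hr = 145.4557 mL
Volume remaining = 342 − 145.4557 = 196.5443 mL
New rate:
Dose = 3.7 ng/kg/min × 72.6 kg = 268.62 ng/min
268.62 ng/min × 60 min/hr = 16117.2 ng/hr
Rate = 16117.2 ng/hr ÷ 6324.561 ng/mL = 2.548351 mL/hr
Time remaining = 196.5443 mL ÷ 2.548351 mL/hr = 77.12607 hr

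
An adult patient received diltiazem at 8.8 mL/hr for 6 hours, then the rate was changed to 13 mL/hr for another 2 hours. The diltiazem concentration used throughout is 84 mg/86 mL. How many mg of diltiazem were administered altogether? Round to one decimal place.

77.0 mg

Concentration = 84 mg ÷ 86 mL = 0.9767442 mg/mL
Stage 1: 8.8 mL/hr × 6 hr = 52.8 mL → 52.8 mL × 0.9767442 mg/mL = 51.57209 mg
Stage 2: 13 mL/hr × 2 hr = 26 mL → 26 mL × 0.9767442 mg/mL = 25.39535 mg
Total = 51.57209 + 25.39535 = 76.96744 mg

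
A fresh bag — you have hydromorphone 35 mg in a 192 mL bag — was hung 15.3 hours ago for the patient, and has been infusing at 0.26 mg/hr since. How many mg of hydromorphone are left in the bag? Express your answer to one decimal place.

Concentration = 35 mg ÷ 192 mL = 0.1822917 mg/mL
Rate = 0.26 mg/hr ÷ 0.1822917 mg/mL = 1.426286 mL/hr
Volume infused = 1.426286 mL/hr × 15.3 hr = 21.82217 mL
Volume remaining = 192 − 21.82217 = 170.1778 mL
Drug remaining = 170.1778 mL × 0.1822917 mg/mL = 31.022 mg

31.0 mg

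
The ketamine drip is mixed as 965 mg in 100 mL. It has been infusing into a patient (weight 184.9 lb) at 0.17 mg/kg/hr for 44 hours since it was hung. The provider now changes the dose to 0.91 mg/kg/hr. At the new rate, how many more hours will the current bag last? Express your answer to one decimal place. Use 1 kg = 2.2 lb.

4.4 hours

Initial rate:
Weight = 184.9 lb ÷ 2.2 lb/kg = 84.04545 kg
Dose = 0.17 mg/kg/hr × 84.04545 kg = 14.28773 mg/hr
Concentration = 965 mg ÷ 100 mL = 9.65 mg/mL
Rate = 14.28773 mg/hr ÷ 9.65 mg/mL = 1.480593 mL/hr
Volume infused so far = 1.480593 mL/hr × 44 hr = 65.14611 mL
Volume remaining = 100 − 65.14611 = 34.85389 mL
New rate:
Dose = 0.91 mg/kg/hr × 84.04545 kg = 76.48136 mg/hr
Rate = 76.48136 mg/hr ÷ 9.65 mg/mL = 7.92553 mL/hr
Time remaining = 34.85389 mL ÷ 7.92553 mL/hr = 4.397673 hr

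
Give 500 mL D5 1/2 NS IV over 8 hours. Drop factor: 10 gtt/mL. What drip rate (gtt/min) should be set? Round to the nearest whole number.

10 gtt/min

500 mL ÷ (8 hr × 60 = 480 min) = 1.041667 mL/min
1.041667 mL/min × 10 gtt/mL = 10.41667 gtt/min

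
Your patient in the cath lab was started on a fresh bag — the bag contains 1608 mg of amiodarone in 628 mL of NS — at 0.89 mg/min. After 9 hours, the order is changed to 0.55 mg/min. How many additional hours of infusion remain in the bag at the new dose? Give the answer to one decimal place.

34.2 hours

Initial rate:
0.89 mg/min × 60 min/hr = 53.4 mg/hr
Concentration = 1608 mg ÷ 628 mL = 2.56051 mg/mL
Rate = 53.4 mg/hr ÷ 2.56051 mg/mL = 20.85522 mL/hr
Volume infused so far = 20.85522 mL/hr × 9 hr = 187.697 mL
Volume remaining = 628 − 187.697 = 440.303 mL
New rate:
0.55 mg/min × 60 min/hr = 33 mg/hr
Rate = 33 mg/hr ÷ 2.56051 mg/mL = 12.88806 mL/hr
Time remaining = 440.303 mL ÷ 12.88806 mL/hr = 34.16364 hr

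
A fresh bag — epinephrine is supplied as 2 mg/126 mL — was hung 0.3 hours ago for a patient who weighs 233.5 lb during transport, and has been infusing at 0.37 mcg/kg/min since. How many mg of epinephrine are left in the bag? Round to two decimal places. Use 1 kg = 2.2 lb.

Weight = 233.5 lb ÷ 2.2 lb/kg = 106.1364 kg
Dose = 0.37 mcg/kg/min × 106.1364 kg = 39.27045 mcg/min
39.27045 mcg/min × 60 min/hr = 2356.227 mcg/hr
Concentration = 2 mg ÷ 126 mL = 0.01587302 mg/mL = 15.87302 mcg/mL
Rate = 2356.227 mcg/hr ÷ 15.87302 mcg/mL = 148.4423 mL/hr
Volume infused = 148.4423 mL/hr × 0.3 hr = 44.5327 mL
Volume remaining = 126 − 44.5327 = 81.4673 mL
Drug remaining = 81.4673 mL × 15.87302 mcg/mL = 1293.132 mcg = 1.293132 mg

1.29 mg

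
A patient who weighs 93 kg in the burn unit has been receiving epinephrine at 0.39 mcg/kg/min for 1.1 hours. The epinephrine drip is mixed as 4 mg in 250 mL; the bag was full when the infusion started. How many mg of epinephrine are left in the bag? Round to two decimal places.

Dose = 0.39 mcg/kg/min × 93 kg = 36.27 mcg/min
36.27 mcg/min × 60 min/hr = 2176.2 mcg/hr
Concentration = 4 mg ÷ 250 mL = 0.016 mg/mL = 16 mcg/mL
Rate = 2176.2 mcg/hr ÷ 16 mcg/mL = 136.0125 mL/hr
Volume infused = 136.0125 mL/hr × 1.1 hr = 149.6138 mL
Volume remaining = 250 − 149.6138 = 100.3862 mL
Drug remaining = 100.3862 mL × 16 mcg/mL = 1606.18 mcg = 1.60618 mg

1.61 mg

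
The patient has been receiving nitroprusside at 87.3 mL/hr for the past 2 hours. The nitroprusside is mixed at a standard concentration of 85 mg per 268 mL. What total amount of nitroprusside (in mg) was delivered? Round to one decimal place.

55.4 mg

Concentration = 85 mg ÷ 268 mL = 0.3171642 mg/mL = 317.1642 mcg/mL
Drug rate = 87.3 mL/hr × 317.1642 mcg/mL = 27688.43 mcg/hr
Total = 27688.43 mcg/hr × 2 hr = 55376.87 mcg = 55.37687 mg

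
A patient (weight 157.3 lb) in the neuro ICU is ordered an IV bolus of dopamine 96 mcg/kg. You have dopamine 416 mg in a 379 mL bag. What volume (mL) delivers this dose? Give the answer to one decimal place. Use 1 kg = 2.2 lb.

Weight = 157.3 lb ÷ 2.2 lb/kg = 71.5 kg
Dose = 96 mcg/kg × 71.5 kg = 6864 mcg
Concentration = 416 mg ÷ 379 mL = 1.097625 mg/mL = 1097.625 mcg/mL
Volume = 6864 mcg ÷ 1097.625 mcg/mL = 6.2535 mL

6.3 mL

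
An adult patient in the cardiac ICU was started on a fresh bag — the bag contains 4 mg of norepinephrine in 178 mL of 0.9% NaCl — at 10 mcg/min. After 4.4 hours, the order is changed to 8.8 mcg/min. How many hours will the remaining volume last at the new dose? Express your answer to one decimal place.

Initial rate:
10 mcg/min × 60 min/hr = 600 mcg/hr
Concentration = 4 mg ÷ 178 mL = 0.02247191 mg/mL = 22.47191 mcg/mL
Rate = 600 mcg/hr ÷ 22.47191 mcg/mL = 26.7 mL/hr
Volume infused so far = 26.7 mL/hr × 4.4 hr = 117.48 mL
Volume remaining = 178 − 117.48 = 60.52 mL
New rate:
8.8 mcg/min × 60 min/hr = 528 mcg/hr
Rate = 528 mcg/hr ÷ 22.47191 mcg/mL = 23.496 mL/hr
Time remaining = 60.52 mL ÷ 23.496 mL/hr = 2.575758 hr

2.6 hours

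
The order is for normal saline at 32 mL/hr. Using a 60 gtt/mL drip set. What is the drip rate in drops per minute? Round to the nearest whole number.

32 mL/hr ÷ 60 min/hr = 0.5333333 mL/min
0.5333333 mL/min × 60 gtt/mL = 32 gtt/min

32 gtt/min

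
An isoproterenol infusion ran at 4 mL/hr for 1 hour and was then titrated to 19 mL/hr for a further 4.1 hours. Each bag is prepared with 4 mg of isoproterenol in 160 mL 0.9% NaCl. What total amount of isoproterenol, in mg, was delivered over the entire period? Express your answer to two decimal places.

Concentration = 4 mg ÷ 160 mL = 0.025 mg/mL
Stage 1: 4 mL/hr × 1 hr = 4 mL → 4 mL × 0.025 mg/mL = 0.1 mg
Stage 2: 19 mL/hr × 4.1 hr = 77.9 mL → 77.9 mL × 0.025 mg/mL = 1.9475 mg
Total = 0.1 + 1.9475 = 2.0475 mg

2.05 mg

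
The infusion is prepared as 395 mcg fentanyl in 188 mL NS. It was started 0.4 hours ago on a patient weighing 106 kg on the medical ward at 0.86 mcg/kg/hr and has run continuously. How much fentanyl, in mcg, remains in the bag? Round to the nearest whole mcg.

Dose = 0.86 mcg/kg/hr × 106 kg = 91.16 mcg/hr
Concentration = 395 mcg ÷ 188 mL = 2.101064 mcg/mL
Rate = 91.16 mcg/hr ÷ 2.101064 mcg/mL = 43.38754 mL/hr
Volume infused = 43.38754 mL/hr × 0.4 hr = 17.35502 mL
Volume remaining = 188 − 17.35502 = 170.645 mL
Drug remaining = 170.645 mL × 2.101064 mcg/mL = 358.536 mcg

359 mcg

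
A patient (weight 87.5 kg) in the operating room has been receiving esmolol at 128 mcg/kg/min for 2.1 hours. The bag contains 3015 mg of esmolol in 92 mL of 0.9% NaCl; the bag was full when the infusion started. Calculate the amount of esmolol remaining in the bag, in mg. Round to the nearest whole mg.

Dose = 128 mcg/kg/min × 87.5 kg = 11200 mcg/min
11200 mcg/min × 60 min/hr = 672000 mcg/hr
Concentration = 3015 mg ÷ 92 mL = 32.77174 mg/mL = 32771.74 mcg/mL
Rate = 672000 mcg/hr ÷ 32771.74 mcg/mL = 20.50547 mL/hr
Volume infused = 20.50547 mL/hr × 2.1 hr = 43.06149 mL
Volume remaining = 92 − 43.06149 = 48.93851 mL
Drug remaining = 48.93851 mL × 32771.74 mcg/mL = 1603800 mcg = 1603.8 mg

1604 mg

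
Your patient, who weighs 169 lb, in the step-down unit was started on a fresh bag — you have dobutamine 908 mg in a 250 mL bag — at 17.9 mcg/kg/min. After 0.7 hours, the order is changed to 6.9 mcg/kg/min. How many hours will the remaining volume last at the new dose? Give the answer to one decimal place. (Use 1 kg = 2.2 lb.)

26.7 hours

Initial rate:
Weight = 169 lb ÷ 2.2 lb/kg = 76.81818 kg
Dose = 17.9 mcg/kg/min × 76.81818 kg = 1375.045 mcg/min
1375.045 mcg/min × 60 min/hr = 82502.73 mcg/hr
Concentration = 908 mg ÷ 250 mL = 3.632 mg/mL = 3632 mcg/mL
Rate = 82502.73 mcg/hr ÷ 3632 mcg/mL = 22.71551 mL/hr
Volume infused so far = 22.71551 mL/hr × 0.7 hr = 15.90086 mL
Volume remaining = 250 − 15.90086 = 234.0991 mL
New rate:
Dose = 6.9 mcg/kg/min × 76.81818 kg = 530.0455 mcg/min
530.0455 mcg/min × 60 min/hr = 31802.73 mcg/hr
Rate = 31802.73 mcg/hr ÷ 3632 mcg/mL = 8.756258 mL/hr
Time remaining = 234.0991 mL ÷ 8.756258 mL/hr = 26.73507 hr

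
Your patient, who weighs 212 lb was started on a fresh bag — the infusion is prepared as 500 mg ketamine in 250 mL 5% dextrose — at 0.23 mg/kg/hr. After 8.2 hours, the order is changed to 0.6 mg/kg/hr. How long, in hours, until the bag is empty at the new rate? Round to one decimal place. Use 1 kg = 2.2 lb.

5.5 hours

Initial rate:
Weight = 212 lb ÷ 2.2 lb/kg = 96.36364 kg
Dose = 0.23 mg/kg/hr × 96.36364 kg = 22.16364 mg/hr
Concentration = 500 mg ÷ 250 mL = 2 mg/mL
Rate = 22.16364 mg/hr ÷ 2 mg/mL = 11.08182 mL/hr
Volume infused so far = 11.08182 mL/hr × 8.2 hr = 90.87091 mL
Volume remaining = 250 − 90.87091 = 159.1291 mL
New rate:
Dose = 0.6 mg/kg/hr × 96.36364 kg = 57.81818 mg/hr
Rate = 57.81818 mg/hr ÷ 2 mg/mL = 28.90909 mL/hr
Time remaining = 159.1291 mL ÷ 28.90909 mL/hr = 5.504465 hr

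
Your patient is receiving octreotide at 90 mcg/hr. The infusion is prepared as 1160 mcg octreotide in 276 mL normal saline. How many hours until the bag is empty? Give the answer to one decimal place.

Concentration = 1160 mcg ÷ 276 mL = 4.202899 mcg/mL
Rate = 90 mcg/hr ÷ 4.202899 mcg/mL = 21.41379 mL/hr
Duration = 276 mL ÷ 21.41379 mL/hr = 12.88889 hr

12.9 hours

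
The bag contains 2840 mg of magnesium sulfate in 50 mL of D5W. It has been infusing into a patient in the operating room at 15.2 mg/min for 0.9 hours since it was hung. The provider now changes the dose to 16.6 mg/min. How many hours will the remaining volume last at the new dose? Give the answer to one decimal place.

Initial rate:
15.2 mg/min × 60 min/hr = 912 mg/hr
Concentration = 2840 mg ÷ 50 mL = 56.8 mg/mL
Rate = 912 mg/hr ÷ 56.8 mg/mL = 16.05634 mL/hr
Volume infused so far = 16.05634 mL/hr × 0.9 hr = 14.4507 mL
Volume remaining = 50 − 14.4507 = 35.5493 mL
New rate:
16.6 mg/min × 60 min/hr = 996 mg/hr
Rate = 996 mg/hr ÷ 56.8 mg/mL = 17.53521 mL/hr
Time remaining = 35.5493 mL ÷ 17.53521 mL/hr = 2.027309 hr

2.0 hours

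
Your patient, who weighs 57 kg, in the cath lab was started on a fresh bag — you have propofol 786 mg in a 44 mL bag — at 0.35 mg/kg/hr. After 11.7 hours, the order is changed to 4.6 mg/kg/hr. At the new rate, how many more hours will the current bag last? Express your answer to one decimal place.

Initial rate:
Dose = 0.35 mg/kg/hr × 57 kg = 19.95 mg/hr
Concentration = 786 mg ÷ 44 mL = 17.86364 mg/mL
Rate = 19.95 mg/hr ÷ 17.86364 mg/mL = 1.116794 mL/hr
Volume infused so far = 1.116794 mL/hr × 11.7 hr = 13.06649 mL
Volume remaining = 44 − 13.06649 = 30.93351 mL
New rate:
Dose = 4.6 mg/kg/hr × 57 kg = 262.2 mg/hr
Rate = 262.2 mg/hr ÷ 17.86364 mg/mL = 14.67786 mL/hr
Time remaining = 30.93351 mL ÷ 14.67786 mL/hr = 2.107494 hr

2.1 hours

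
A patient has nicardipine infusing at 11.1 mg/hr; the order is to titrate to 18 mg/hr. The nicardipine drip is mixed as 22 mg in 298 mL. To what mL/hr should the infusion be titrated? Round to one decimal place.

Concentration = 22 mg ÷ 298 mL = 0.0738255 mg/mL
Rate = 18 mg/hr ÷ 0.0738255 mg/mL = 243.8182 mL/hr

243.8 mL/hr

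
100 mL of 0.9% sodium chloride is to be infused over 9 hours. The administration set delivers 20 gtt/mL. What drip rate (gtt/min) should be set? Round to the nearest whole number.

100 mL ÷ (9 hr × 60 = 540 min) = 0.1851852 mL/min
0.1851852 mL/min × 20 gtt/mL = 3.703704 gtt/min

4 gtt/min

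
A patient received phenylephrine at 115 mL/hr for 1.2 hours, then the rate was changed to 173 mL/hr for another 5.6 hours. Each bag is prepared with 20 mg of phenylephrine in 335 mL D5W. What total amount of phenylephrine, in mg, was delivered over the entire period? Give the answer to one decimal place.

66.1 mg

Concentration = 20 mg ÷ 335 mL = 0.05970149 mg/mL
Stage 1: 115 mL/hr × 1.2 hr = 138 mL → 138 mL × 0.05970149 mg/mL = 8.238806 mg
Stage 2: 173 mL/hr × 5.6 hr = 968.8 mL → 968.8 mL × 0.05970149 mg/mL = 57.83881 mg
Total = 8.238806 + 57.83881 = 66.07761 mg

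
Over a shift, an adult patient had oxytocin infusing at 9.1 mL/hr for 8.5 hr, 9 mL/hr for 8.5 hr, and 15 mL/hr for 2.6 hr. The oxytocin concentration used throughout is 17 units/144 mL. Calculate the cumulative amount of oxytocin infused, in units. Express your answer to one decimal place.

22.8 units

Concentration = 17 units ÷ 144 mL = 0.1180556 units/mL
Stage 1: 9.1 mL/hr × 8.5 hr = 77.35 mL → 77.35 mL × 0.1180556 units/mL = 9.131597 units
Stage 2: 9 mL/hr × 8.5 hr = 76.5 mL → 76.5 mL × 0.1180556 units/mL = 9.03125 units
Stage 3: 15 mL/hr × 2.6 hr = 39 mL → 39 mL × 0.1180556 units/mL = 4.604167 units
Total = 9.131597 + 9.03125 + 4.604167 = 22.76701 units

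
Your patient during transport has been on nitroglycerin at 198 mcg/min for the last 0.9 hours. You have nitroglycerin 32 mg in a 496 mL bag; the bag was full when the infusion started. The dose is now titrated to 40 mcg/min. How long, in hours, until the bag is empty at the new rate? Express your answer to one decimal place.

Initial rate:
198 mcg/min × 60 min/hr = 11880 mcg/hr
Concentration = 32 mg ÷ 496 mL = 0.06451613 mg/mL = 64.51613 mcg/mL
Rate = 11880 mcg/hr ÷ 64.51613 mcg/mL = 184.14 mL/hr
Volume infused so far = 184.14 mL/hr × 0.9 hr = 165.726 mL
Volume remaining = 496 − 165.726 = 330.274 mL
New rate:
40 mcg/min × 60 min/hr = 2400 mcg/hr
Rate = 2400 mcg/hr ÷ 64.51613 mcg/mL = 37.2 mL/hr
Time remaining = 330.274 mL ÷ 37.2 mL/hr = 8.878333 hr

8.9 hours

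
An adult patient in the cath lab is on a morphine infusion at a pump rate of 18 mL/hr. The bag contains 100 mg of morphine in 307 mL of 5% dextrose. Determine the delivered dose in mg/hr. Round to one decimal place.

Concentration = 100 mg ÷ 307 mL = 0.3257329 mg/mL
Drug rate = 18 mL/hr × 0.3257329 mg/mL = 5.863192 mg/hr

5.9 mg/hr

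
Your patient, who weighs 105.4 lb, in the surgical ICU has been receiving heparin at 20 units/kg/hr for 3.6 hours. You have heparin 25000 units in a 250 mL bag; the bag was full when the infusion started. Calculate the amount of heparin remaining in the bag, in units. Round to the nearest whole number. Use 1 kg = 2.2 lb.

Weight = 105.4 lb ÷ 2.2 lb/kg = 47.90909 kg
Dose = 20 units/kg/hr × 47.90909 kg = 958.1818 units/hr
Concentration = 25000 units ÷ 250 mL = 100 units/mL
Rate = 958.1818 units/hr ÷ 100 units/mL = 9.581818 mL/hr
Volume infused = 9.581818 mL/hr × 3.6 hr = 34.49455 mL
Volume remaining = 250 − 34.49455 = 215.5055 mL
Drug remaining = 215.5055 mL × 100 units/mL = 21550.55 units

21551 units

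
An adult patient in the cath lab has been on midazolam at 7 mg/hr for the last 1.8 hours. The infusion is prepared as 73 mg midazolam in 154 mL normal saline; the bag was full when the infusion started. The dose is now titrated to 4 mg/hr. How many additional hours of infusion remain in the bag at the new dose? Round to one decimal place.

15.1 hours

Initial rate:
Concentration = 73 mg ÷ 154 mL = 0.474026 mg/mL
Rate = 7 mg/hr ÷ 0.474026 mg/mL = 14.76712 mL/hr
Volume infused so far = 14.76712 mL/hr × 1.8 hr = 26.58082 mL
Volume remaining = 154 − 26.58082 = 127.4192 mL
New rate:
Rate = 4 mg/hr ÷ 0.474026 mg/mL = 8.438356 mL/hr
Time remaining = 127.4192 mL ÷ 8.438356 mL/hr = 15.1 hr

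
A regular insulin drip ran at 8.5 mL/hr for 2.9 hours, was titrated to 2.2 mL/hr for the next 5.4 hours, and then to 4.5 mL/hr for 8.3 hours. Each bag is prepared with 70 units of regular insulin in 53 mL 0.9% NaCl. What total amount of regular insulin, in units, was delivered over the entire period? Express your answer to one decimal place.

97.6 units

Concentration = 70 units ÷ 53 mL = 1.320755 units/mL
Stage 1: 8.5 mL/hr × 2.9 hr = 24.65 mL → 24.65 mL × 1.320755 units/mL = 32.5566 units
Stage 2: 2.2 mL/hr × 5.4 hr = 11.88 mL → 11.88 mL × 1.320755 units/mL = 15.69057 units
Stage 3: 4.5 mL/hr × 8.3 hr = 37.35 mL → 37.35 mL × 1.320755 units/mL = 49.33019 units
Total = 32.5566 + 15.69057 + 49.33019 = 97.57736 units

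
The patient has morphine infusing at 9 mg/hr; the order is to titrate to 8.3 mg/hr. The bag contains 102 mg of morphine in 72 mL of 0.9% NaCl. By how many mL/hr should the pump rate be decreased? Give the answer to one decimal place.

At the current dose:
Concentration = 102 mg ÷ 72 mL = 1.416667 mg/mL
Rate = 9 mg/hr ÷ 1.416667 mg/mL = 6.352941 mL/hr
At the new dose:
Rate = 8.3 mg/hr ÷ 1.416667 mg/mL = 5.858824 mL/hr
Change = 5.858824 − 6.352941 = -0.4941176 mL/hr → 0.4941176 mL/hr decrease

0.5 mL/hr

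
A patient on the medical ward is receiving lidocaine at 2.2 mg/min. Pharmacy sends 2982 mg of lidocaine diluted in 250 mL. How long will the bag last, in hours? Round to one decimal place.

2.2 mg/min × 60 min/hr = 132 mg/hr
Concentration = 2982 mg ÷ 250 mL = 11.928 mg/mL
Rate = 132 mg/hr ÷ 11.928 mg/mL = 11.0664 mL/hr
Duration = 250 mL ÷ 11.0664 mL/hr = 22.59091 hr

22.6 hours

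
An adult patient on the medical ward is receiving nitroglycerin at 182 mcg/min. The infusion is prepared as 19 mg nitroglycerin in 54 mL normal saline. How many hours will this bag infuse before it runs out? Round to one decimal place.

1.7 hours

182 mcg/min × 60 min/hr = 10920 mcg/hr
Concentration = 19 mg ÷ 54 mL = 0.3518519 mg/mL = 351.8519 mcg/mL
Rate = 10920 mcg/hr ÷ 351.8519 mcg/mL = 31.03579 mL/hr
Duration = 54 mL ÷ 31.03579 mL/hr = 1.739927 hr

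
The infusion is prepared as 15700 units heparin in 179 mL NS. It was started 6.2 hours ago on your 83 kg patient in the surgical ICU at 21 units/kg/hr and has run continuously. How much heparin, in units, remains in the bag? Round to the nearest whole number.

Dose = 21 units/kg/hr × 83 kg = 1743 units/hr
Concentration = 15700 units ÷ 179 mL = 87.7095 units/mL
Rate = 1743 units/hr ÷ 87.7095 units/mL = 19.87242 mL/hr
Volume infused = 19.87242 mL/hr × 6.2 hr = 123.209 mL
Volume remaining = 179 − 123.209 = 55.79099 mL
Drug remaining = 55.79099 mL × 87.7095 units/mL = 4893.4 units

4893 units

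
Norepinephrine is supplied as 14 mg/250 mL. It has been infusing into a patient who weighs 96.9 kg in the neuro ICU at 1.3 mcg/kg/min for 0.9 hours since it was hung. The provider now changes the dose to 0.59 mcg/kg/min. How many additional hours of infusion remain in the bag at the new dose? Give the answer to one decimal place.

2.1 hours

Initial rate:
Dose = 1.3 mcg/kg/min × 96.9 kg = 125.97 mcg/min
125.97 mcg/min × 60 min/hr = 7558.2 mcg/hr
Concentration = 14 mg ÷ 250 mL = 0.056 mg/mL = 56 mcg/mL
Rate = 7558.2 mcg/hr ÷ 56 mcg/mL = 134.9679 mL/hr
Volume infused so far = 134.9679 mL/hr × 0.9 hr = 121.4711 mL
Volume remaining = 250 − 121.4711 = 128.5289 mL
New rate:
Dose = 0.59 mcg/kg/min × 96.9 kg = 57.171 mcg/min
57.171 mcg/min × 60 min/hr = 3430.26 mcg/hr
Rate = 3430.26 mcg/hr ÷ 56 mcg/mL = 61.25464 mL/hr
Time remaining = 128.5289 mL ÷ 61.25464 mL/hr = 2.098272 hr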